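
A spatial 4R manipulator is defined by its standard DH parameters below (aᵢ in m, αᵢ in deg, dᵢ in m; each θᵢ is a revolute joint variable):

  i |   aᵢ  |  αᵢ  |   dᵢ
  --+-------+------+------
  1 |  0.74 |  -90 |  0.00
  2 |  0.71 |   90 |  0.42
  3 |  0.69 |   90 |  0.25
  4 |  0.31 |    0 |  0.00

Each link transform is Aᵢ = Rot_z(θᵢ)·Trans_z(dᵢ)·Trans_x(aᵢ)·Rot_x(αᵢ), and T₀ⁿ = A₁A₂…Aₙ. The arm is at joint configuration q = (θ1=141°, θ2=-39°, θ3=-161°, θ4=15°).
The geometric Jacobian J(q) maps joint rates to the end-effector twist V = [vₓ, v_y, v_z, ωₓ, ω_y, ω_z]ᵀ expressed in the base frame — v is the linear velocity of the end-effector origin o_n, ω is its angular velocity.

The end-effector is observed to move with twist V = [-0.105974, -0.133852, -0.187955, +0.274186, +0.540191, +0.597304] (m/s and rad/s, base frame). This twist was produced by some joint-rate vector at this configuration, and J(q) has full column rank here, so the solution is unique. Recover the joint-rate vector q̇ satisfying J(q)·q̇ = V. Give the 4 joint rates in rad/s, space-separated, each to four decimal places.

o_n = [-0.3390, 0.1485, 0.1147]
J₁: ẑ×o_n = [-0.1485, -0.3390, 0.0000], ω = ẑ
J2: z=[-0.6293, -0.7771, 0.0000] o=[-0.5751, 0.4657, 0.0000] → [-0.0891, 0.0722, 0.3831, -0.6293, -0.7771, 0.0000]
J3: z=[0.4891, -0.3960, 0.7771] o=[-1.2682, 0.4865, 0.4468] → [0.3942, 0.8846, 0.2027, 0.4891, -0.3960, 0.7771]
J4: z=[-0.3984, -0.8940, -0.2049] o=[-0.6105, 0.2430, 0.2305] → [0.0842, -0.1018, 0.2804, -0.3984, -0.8940, -0.2049]
q̇ = J⁺·V = [0.5010, -0.1300, -0.0050, -0.4890]

0.5010 -0.1300 -0.0050 -0.4890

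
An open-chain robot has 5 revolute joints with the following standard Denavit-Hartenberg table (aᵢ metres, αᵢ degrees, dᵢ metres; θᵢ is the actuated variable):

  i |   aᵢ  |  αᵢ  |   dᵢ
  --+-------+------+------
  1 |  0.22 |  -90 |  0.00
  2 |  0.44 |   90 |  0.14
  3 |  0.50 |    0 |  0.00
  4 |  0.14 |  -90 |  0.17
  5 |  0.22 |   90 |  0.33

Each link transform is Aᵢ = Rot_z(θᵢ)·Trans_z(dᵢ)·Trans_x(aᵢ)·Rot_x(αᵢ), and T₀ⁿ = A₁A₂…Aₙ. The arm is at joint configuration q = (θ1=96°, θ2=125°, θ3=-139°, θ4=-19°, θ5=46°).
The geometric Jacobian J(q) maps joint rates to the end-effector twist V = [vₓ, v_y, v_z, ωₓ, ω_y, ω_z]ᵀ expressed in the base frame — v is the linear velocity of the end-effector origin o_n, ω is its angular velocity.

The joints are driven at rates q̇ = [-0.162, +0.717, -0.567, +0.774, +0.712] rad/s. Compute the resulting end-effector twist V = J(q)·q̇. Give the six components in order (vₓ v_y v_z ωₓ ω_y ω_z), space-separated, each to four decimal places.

o_n = [0.5713, 0.3401, 0.0631]
J₁: ẑ×o_n = [-0.3401, 0.5713, 0.0000], ω = ẑ
J2: z=[-0.9945, -0.1045, 0.0000] o=[-0.0230, 0.2188, 0.0000] → [-0.0066, 0.0627, -0.0585, -0.9945, -0.1045, 0.0000]
J3: z=[-0.0856, 0.8147, -0.5736] o=[-0.1358, -0.0468, -0.3604] → [0.5669, -0.3693, -0.6092, -0.0856, 0.8147, -0.5736]
J4: z=[-0.0856, 0.8147, -0.5736] o=[0.1678, 0.2027, -0.0513] → [0.1720, -0.2217, -0.3405, -0.0856, 0.8147, -0.5736]
J5: z=[0.9446, -0.1168, -0.3069] o=[0.1976, 0.4207, -0.0425] → [-0.0371, -0.2144, -0.0325, 0.9446, -0.1168, -0.3069]
V = J·q̇ = [-0.1644, -0.1624, 0.0168, -0.0583, 0.0105, -0.4992]

-0.1644 -0.1624 0.0168 -0.0583 0.0105 -0.4992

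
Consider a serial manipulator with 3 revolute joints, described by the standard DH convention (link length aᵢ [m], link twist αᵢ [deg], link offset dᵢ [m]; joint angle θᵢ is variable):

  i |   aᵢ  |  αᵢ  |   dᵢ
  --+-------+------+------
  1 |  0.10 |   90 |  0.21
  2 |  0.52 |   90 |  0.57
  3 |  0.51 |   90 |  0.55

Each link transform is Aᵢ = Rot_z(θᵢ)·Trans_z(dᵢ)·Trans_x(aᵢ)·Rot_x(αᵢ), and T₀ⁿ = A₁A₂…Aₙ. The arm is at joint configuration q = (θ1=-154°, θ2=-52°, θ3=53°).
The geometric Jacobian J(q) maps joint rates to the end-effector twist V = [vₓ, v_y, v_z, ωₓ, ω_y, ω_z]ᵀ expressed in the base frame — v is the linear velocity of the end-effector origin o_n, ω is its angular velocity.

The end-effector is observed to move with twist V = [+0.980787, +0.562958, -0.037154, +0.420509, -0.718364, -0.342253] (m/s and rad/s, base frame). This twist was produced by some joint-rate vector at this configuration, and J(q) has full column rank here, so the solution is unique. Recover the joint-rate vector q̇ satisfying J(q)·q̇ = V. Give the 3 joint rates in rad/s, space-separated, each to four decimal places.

-0.2930 -0.8300 0.0800

o_n = [-0.5863, 0.8014, -0.7802]
J₁: ẑ×o_n = [-0.8014, -0.5863, 0.0000], ω = ẑ
J2: z=[-0.4384, 0.8988, 0.0000] o=[-0.0899, -0.0438, 0.2100] → [-0.8900, -0.4341, 0.0757, -0.4384, 0.8988, 0.0000]
J3: z=[0.7083, 0.3454, -0.6157] o=[-0.6275, 0.3281, -0.1998] → [0.0908, 0.3858, 0.3210, 0.7083, 0.3454, -0.6157]
q̇ = J⁺·V = [-0.2930, -0.8300, 0.0800]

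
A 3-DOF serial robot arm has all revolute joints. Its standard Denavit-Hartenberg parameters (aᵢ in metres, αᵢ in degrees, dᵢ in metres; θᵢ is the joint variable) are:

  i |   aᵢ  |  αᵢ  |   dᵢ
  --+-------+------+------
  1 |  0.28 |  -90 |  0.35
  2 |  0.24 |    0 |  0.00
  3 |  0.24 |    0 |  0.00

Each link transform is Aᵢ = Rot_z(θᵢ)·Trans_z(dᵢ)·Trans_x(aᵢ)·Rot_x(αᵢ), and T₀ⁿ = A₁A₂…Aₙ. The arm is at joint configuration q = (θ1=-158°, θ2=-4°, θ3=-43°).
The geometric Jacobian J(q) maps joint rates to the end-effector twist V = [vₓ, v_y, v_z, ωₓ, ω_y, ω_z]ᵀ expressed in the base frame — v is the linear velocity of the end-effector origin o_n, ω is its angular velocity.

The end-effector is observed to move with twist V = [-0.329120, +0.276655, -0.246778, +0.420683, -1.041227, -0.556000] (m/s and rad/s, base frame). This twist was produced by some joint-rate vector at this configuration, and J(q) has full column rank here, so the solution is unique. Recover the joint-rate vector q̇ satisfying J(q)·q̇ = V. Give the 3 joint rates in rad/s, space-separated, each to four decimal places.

-0.5560 0.2630 0.8600

o_n = [-0.6334, -0.2559, 0.5423]
J₁: ẑ×o_n = [0.2559, -0.6334, 0.0000], ω = ẑ
J2: z=[0.3746, -0.9272, 0.0000] o=[-0.2596, -0.1049, 0.3500] → [-0.1783, -0.0720, -0.4031, 0.3746, -0.9272, 0.0000]
J3: z=[0.3746, -0.9272, 0.0000] o=[-0.4816, -0.1946, 0.3667] → [-0.1627, -0.0658, -0.1637, 0.3746, -0.9272, 0.0000]
q̇ = J⁺·V = [-0.5560, 0.2630, 0.8600]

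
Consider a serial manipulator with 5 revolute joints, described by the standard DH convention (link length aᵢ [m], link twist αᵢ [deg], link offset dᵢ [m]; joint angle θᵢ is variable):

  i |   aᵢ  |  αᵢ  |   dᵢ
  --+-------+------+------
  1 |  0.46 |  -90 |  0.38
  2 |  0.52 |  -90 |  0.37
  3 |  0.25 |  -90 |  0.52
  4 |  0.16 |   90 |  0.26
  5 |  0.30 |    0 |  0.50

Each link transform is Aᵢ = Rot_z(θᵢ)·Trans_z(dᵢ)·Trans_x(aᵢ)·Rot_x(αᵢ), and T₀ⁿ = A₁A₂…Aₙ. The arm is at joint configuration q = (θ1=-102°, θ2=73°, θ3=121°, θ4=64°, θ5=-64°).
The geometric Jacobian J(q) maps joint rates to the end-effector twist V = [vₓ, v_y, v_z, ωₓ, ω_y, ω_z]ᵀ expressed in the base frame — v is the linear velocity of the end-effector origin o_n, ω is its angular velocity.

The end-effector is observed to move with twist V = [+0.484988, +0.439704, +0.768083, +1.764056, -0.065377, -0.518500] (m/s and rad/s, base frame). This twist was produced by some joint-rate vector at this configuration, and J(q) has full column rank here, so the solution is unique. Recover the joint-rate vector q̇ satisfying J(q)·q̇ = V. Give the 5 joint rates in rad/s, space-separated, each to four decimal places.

-0.0710 0.9490 0.8360 0.1160 -0.9480

o_n = [-0.3435, 0.0387, 0.1427]
J₁: ẑ×o_n = [-0.0387, -0.3435, 0.0000], ω = ẑ
J2: z=[0.9781, -0.2079, 0.0000] o=[-0.0956, -0.4499, 0.3800] → [0.0493, 0.2321, 0.4264, 0.9781, -0.2079, 0.0000]
J3: z=[0.1988, 0.9354, -0.2924] o=[0.2347, -0.6756, -0.1173] → [0.4520, 0.1173, 0.6828, 0.1988, 0.9354, -0.2924]
J4: z=[0.5559, 0.1381, 0.8197] o=[0.1363, -0.1078, -0.1462] → [-0.0802, -0.5538, 0.1477, 0.5559, 0.1381, 0.8197]
J5: z=[-0.6383, 0.7026, 0.3145] o=[0.1956, -0.1836, 0.1435] → [-0.0705, -0.1701, 0.2369, -0.6383, 0.7026, 0.3145]
q̇ = J⁺·V = [-0.0710, 0.9490, 0.8360, 0.1160, -0.9480]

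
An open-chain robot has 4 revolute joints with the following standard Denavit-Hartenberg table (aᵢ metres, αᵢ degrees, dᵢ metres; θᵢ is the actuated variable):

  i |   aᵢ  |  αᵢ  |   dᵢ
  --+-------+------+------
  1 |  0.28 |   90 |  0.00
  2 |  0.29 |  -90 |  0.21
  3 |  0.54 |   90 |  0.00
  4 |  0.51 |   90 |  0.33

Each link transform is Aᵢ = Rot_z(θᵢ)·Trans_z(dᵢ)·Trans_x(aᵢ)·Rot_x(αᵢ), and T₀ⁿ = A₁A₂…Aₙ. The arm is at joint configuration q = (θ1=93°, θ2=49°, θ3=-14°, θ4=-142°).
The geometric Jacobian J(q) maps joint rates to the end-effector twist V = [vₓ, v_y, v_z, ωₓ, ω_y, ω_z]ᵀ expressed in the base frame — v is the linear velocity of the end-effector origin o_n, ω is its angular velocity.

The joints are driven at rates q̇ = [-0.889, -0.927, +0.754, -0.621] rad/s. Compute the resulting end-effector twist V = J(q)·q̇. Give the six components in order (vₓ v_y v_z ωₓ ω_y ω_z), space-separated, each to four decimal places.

0.6023 -0.5580 -0.2068 -1.5028 -0.5499 -0.2809

o_n = [0.5240, 0.7712, 0.0538]
J₁: ẑ×o_n = [-0.7712, 0.5240, 0.0000], ω = ẑ
J2: z=[0.9986, 0.0523, 0.0000] o=[-0.0147, 0.2796, 0.0000] → [0.0028, -0.0537, 0.4628, 0.9986, 0.0523, 0.0000]
J3: z=[0.0395, -0.7537, 0.6561] o=[0.1851, 0.4806, 0.2189] → [-0.0662, 0.2288, 0.2669, 0.0395, -0.7537, 0.6561]
J4: z=[0.9773, -0.1077, -0.1826] o=[0.2976, 0.8307, 0.6143] → [0.0495, 0.5065, -0.0337, 0.9773, -0.1077, -0.1826]
V = J·q̇ = [0.6023, -0.5580, -0.2068, -1.5028, -0.5499, -0.2809]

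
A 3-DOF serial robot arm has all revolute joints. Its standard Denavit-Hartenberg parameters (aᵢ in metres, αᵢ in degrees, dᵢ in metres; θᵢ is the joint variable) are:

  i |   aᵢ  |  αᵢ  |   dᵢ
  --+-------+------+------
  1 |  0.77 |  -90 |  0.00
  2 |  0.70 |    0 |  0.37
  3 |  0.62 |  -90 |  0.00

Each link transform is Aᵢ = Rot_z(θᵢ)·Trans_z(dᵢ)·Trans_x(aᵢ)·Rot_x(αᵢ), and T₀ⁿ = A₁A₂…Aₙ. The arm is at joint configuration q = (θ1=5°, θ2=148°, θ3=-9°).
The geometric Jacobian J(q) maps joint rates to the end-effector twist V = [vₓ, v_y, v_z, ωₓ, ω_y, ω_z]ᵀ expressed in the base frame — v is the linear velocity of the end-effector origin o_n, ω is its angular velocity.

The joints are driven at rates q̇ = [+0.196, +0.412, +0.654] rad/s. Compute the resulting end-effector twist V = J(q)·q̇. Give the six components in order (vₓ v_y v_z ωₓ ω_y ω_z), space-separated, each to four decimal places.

o_n = [-0.3227, 0.3432, -0.7777]
J₁: ẑ×o_n = [-0.3432, -0.3227, 0.0000], ω = ẑ
J2: z=[-0.0872, 0.9962, 0.0000] o=[0.7671, 0.0671, 0.0000] → [-0.7747, -0.0678, 1.0616, -0.0872, 0.9962, 0.0000]
J3: z=[-0.0872, 0.9962, 0.0000] o=[0.1434, 0.3840, -0.3709] → [-0.4052, -0.0355, 0.4679, -0.0872, 0.9962, 0.0000]
V = J·q̇ = [-0.6515, -0.1144, 0.7434, -0.0929, 1.0619, 0.1960]

-0.6515 -0.1144 0.7434 -0.0929 1.0619 0.1960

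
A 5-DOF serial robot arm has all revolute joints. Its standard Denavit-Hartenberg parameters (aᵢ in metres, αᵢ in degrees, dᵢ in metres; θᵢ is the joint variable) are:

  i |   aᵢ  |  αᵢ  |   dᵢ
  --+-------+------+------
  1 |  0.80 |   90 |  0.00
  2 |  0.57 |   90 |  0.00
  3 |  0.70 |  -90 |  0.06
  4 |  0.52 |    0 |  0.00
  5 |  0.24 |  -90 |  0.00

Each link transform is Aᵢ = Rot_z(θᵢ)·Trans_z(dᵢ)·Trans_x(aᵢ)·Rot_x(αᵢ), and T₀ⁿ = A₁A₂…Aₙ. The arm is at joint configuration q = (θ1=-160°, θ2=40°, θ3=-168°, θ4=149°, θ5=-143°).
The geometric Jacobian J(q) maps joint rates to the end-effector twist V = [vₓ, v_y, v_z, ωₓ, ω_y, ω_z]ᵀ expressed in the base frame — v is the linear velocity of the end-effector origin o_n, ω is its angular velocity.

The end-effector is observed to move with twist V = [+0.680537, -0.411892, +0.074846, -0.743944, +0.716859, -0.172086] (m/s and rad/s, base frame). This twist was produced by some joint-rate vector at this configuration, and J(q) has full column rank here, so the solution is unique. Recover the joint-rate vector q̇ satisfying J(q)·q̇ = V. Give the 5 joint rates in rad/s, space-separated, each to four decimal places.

o_n = [-0.6392, -0.3417, 0.2349]
J₁: ẑ×o_n = [0.3417, -0.6392, 0.0000], ω = ẑ
J2: z=[-0.3420, 0.9397, 0.0000] o=[-0.7518, -0.2736, 0.0000] → [0.2207, 0.0803, -0.0824, -0.3420, 0.9397, 0.0000]
J3: z=[-0.6040, -0.2198, -0.7660] o=[-1.1621, -0.4230, 0.3664] → [0.0911, -0.4800, 0.0659, -0.6040, -0.2198, -0.7660]
J4: z=[0.1849, -0.9736, 0.1336] o=[-0.6556, -0.3935, -0.1197] → [-0.3521, -0.0634, 0.0256, 0.1849, -0.9736, 0.1336]
J5: z=[0.1849, -0.9736, 0.1336] o=[-0.8394, -0.3618, 0.3657] → [0.1247, 0.0509, 0.1986, 0.1849, -0.9736, 0.1336]
q̇ = J⁺·V = [0.3530, 0.9760, 0.6940, -0.5770, 0.6260]

0.3530 0.9760 0.6940 -0.5770 0.6260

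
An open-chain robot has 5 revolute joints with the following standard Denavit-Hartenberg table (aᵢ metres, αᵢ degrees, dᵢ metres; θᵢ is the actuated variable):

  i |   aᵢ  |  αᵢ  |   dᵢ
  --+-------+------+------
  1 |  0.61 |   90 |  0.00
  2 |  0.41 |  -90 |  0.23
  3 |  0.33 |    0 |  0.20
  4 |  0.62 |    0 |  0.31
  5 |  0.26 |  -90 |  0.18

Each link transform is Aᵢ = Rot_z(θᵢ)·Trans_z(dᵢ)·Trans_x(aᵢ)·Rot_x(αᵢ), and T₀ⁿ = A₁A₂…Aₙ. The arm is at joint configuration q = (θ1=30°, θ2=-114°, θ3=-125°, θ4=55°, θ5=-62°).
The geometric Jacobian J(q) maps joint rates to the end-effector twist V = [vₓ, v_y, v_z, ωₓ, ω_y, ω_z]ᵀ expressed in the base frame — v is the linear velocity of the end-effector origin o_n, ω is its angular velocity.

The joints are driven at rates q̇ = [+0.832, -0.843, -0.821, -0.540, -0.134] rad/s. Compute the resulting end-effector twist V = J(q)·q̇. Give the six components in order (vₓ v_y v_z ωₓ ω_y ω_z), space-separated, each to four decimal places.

0.4656 1.5058 0.7484 -1.6043 0.0472 1.4401

o_n = [1.6211, -0.5376, -0.5171]
J₁: ẑ×o_n = [0.5376, 1.6211, -0.0000], ω = ẑ
J2: z=[0.5000, -0.8660, 0.0000] o=[0.5283, 0.3050, 0.0000] → [0.4478, 0.2585, 0.5251, 0.5000, -0.8660, 0.0000]
J3: z=[0.7912, 0.4568, -0.4067] o=[0.4989, 0.0224, -0.3746] → [-0.2929, -0.3437, -0.9557, 0.7912, 0.4568, -0.4067]
J4: z=[0.7912, 0.4568, -0.4067] o=[0.8589, -0.0818, -0.2830] → [-0.2923, -0.1248, -0.7088, 0.7912, 0.4568, -0.4067]
J5: z=[0.7912, 0.4568, -0.4067] o=[1.3208, -0.4879, -0.6028] → [0.0189, -0.1900, -0.1765, 0.7912, 0.4568, -0.4067]
V = J·q̇ = [0.4656, 1.5058, 0.7484, -1.6043, 0.0472, 1.4401]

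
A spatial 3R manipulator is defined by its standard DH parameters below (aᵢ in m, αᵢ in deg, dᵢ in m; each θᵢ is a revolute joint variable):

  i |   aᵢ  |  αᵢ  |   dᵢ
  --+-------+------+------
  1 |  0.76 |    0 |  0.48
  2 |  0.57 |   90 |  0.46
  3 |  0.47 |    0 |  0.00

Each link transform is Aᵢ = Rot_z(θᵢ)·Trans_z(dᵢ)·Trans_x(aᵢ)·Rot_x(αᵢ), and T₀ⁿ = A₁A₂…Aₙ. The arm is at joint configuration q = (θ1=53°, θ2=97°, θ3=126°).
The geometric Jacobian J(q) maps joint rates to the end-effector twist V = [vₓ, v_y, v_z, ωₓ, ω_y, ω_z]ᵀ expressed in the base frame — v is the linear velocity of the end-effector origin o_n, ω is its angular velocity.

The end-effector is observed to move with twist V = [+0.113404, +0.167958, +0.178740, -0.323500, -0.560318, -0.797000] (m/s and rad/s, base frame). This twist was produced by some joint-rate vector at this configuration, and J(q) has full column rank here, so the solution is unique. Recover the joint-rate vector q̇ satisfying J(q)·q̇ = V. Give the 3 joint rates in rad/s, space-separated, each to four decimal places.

o_n = [0.2030, 0.7538, 1.3202]
J₁: ẑ×o_n = [-0.7538, 0.2030, 0.0000], ω = ẑ
J2: z=[0.0000, 0.0000, 1.0000] o=[0.4574, 0.6070, 0.4800] → [-0.1469, -0.2544, 0.0000, 0.0000, 0.0000, 1.0000]
J3: z=[0.5000, 0.8660, 0.0000] o=[-0.0363, 0.8920, 0.9400] → [0.3293, -0.1901, -0.2763, 0.5000, 0.8660, 0.0000]
q̇ = J⁺·V = [-0.3450, -0.4520, -0.6470]

-0.3450 -0.4520 -0.6470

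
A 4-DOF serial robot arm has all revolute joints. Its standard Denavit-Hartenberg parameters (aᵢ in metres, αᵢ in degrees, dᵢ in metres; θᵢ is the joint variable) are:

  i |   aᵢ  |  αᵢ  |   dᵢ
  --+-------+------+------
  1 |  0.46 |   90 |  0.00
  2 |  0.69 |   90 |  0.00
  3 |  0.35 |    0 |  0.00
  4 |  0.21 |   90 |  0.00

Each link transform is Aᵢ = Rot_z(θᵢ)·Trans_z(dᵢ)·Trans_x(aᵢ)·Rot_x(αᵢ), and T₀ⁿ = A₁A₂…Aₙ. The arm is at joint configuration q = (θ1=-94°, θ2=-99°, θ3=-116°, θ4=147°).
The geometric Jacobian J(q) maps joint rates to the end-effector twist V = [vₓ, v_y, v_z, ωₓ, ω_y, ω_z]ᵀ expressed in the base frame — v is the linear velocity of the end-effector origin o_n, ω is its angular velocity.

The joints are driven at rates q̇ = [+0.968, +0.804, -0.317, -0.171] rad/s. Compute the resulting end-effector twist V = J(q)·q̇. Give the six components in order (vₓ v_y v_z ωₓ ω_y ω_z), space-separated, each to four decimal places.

o_n = [0.1816, -0.3615, -0.7078]
J₁: ẑ×o_n = [0.3615, 0.1816, -0.0000], ω = ẑ
J2: z=[-0.9976, 0.0698, 0.0000] o=[-0.0321, -0.4589, 0.0000] → [-0.0494, -0.7060, -0.1121, -0.9976, 0.0698, 0.0000]
J3: z=[0.0689, 0.9853, 0.1564] o=[-0.0246, -0.3512, -0.6815] → [-0.0243, 0.0341, -0.2039, 0.0689, 0.9853, 0.1564]
J4: z=[0.0689, 0.9853, 0.1564] o=[0.2876, -0.3971, -0.5300] → [-0.1807, -0.0043, 0.1068, 0.0689, 0.9853, 0.1564]
V = J·q̇ = [0.3488, -0.4019, -0.0438, -0.8357, -0.4247, 0.8917]

0.3488 -0.4019 -0.0438 -0.8357 -0.4247 0.8917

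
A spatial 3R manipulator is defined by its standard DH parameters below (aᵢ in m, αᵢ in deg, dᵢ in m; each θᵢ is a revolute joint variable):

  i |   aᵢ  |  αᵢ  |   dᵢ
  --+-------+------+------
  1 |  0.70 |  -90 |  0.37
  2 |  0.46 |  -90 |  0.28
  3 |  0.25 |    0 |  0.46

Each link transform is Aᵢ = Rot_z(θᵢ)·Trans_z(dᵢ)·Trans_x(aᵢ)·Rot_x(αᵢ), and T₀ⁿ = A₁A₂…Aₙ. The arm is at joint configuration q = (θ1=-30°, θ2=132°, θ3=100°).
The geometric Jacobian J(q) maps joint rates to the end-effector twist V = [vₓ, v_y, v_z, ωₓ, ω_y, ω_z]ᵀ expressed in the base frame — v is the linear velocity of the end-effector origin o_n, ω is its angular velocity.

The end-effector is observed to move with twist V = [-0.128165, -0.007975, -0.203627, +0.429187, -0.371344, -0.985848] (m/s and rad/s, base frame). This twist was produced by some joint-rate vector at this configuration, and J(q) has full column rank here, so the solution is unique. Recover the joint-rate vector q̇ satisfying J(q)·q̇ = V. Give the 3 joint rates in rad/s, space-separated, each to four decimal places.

o_n = [0.0857, -0.0104, 0.3682]
J₁: ẑ×o_n = [0.0104, 0.0857, -0.0000], ω = ẑ
J2: z=[0.5000, 0.8660, 0.0000] o=[0.6062, -0.3500, 0.3700] → [-0.0015, 0.0009, 0.6206, 0.5000, 0.8660, 0.0000]
J3: z=[-0.6436, 0.3716, 0.6691] o=[0.4797, 0.0464, 0.0282] → [0.1644, -0.0448, 0.1830, -0.6436, 0.3716, 0.6691]
q̇ = J⁺·V = [-0.4840, -0.1070, -0.7500]

-0.4840 -0.1070 -0.7500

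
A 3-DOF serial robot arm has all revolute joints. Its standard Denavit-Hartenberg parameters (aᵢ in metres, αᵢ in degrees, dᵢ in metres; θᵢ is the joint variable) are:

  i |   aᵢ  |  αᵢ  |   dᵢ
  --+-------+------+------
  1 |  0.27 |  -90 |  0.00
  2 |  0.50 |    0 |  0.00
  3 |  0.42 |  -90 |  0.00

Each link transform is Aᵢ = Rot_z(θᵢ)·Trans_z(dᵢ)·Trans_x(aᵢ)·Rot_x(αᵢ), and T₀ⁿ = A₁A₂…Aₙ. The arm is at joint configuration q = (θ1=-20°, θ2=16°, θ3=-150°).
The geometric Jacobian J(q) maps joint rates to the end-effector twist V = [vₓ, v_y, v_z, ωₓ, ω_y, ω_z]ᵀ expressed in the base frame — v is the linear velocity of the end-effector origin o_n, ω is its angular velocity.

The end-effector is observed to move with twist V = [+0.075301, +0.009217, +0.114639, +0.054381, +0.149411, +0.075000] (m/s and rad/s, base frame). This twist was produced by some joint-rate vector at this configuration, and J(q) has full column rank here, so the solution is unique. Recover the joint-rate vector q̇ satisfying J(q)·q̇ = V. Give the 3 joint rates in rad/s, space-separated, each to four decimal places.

0.0750 -0.1420 0.3010

o_n = [0.4312, -0.1569, 0.1643]
J₁: ẑ×o_n = [0.1569, 0.4312, -0.0000], ω = ẑ
J2: z=[0.3420, 0.9397, 0.0000] o=[0.2537, -0.0923, 0.0000] → [0.1544, -0.0562, -0.1889, 0.3420, 0.9397, 0.0000]
J3: z=[0.3420, 0.9397, 0.0000] o=[0.7054, -0.2567, -0.1378] → [0.2839, -0.1033, 0.2918, 0.3420, 0.9397, 0.0000]
q̇ = J⁺·V = [0.0750, -0.1420, 0.3010]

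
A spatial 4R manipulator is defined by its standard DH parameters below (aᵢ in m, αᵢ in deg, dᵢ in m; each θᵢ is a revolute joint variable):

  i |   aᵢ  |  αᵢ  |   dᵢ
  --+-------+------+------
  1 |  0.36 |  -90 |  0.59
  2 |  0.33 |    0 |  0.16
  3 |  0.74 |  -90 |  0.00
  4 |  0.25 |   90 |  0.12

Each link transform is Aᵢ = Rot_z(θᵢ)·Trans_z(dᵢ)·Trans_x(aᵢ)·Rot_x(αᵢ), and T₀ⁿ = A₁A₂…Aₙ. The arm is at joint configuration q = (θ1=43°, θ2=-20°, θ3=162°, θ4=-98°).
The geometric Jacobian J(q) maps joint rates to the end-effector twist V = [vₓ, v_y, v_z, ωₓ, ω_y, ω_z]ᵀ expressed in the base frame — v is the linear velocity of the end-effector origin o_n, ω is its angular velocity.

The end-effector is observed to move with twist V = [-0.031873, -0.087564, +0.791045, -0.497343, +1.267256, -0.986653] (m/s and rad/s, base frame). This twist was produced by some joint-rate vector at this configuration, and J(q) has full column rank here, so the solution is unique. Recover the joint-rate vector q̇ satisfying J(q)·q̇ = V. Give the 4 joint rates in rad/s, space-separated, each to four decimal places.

o_n = [-0.2483, 0.3257, 0.3633]
J₁: ẑ×o_n = [-0.3257, -0.2483, 0.0000], ω = ẑ
J2: z=[-0.6820, 0.7314, 0.0000] o=[0.2633, 0.2455, 0.5900] → [-0.1658, -0.1546, 0.3195, -0.6820, 0.7314, 0.0000]
J3: z=[-0.6820, 0.7314, 0.0000] o=[0.3810, 0.5740, 0.7029] → [-0.2484, -0.2316, 0.6296, -0.6820, 0.7314, 0.0000]
J4: z=[-0.4503, -0.4199, 0.7880] o=[-0.0455, 0.1763, 0.2473] → [-0.1664, -0.1076, -0.1524, -0.4503, -0.4199, 0.7880]
q̇ = J⁺·V = [-0.3460, 0.4190, 0.8470, -0.8130]

-0.3460 0.4190 0.8470 -0.8130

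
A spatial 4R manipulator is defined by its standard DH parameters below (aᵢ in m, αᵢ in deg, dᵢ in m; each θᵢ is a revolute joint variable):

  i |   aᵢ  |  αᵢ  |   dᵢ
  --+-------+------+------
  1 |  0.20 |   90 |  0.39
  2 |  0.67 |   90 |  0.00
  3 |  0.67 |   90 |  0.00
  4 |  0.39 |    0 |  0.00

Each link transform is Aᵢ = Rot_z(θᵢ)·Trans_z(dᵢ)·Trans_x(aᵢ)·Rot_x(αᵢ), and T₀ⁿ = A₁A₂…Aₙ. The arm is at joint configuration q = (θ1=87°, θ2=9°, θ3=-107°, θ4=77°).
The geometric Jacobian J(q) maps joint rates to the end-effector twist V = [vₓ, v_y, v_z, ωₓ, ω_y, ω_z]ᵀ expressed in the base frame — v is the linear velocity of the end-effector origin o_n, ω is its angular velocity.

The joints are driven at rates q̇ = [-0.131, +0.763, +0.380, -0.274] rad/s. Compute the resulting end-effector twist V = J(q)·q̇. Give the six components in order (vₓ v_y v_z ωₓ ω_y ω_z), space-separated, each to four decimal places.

-0.0620 0.5699 0.4454 0.6986 0.2821 -0.4653

o_n = [-0.6869, 0.7393, 0.0848]
J₁: ẑ×o_n = [-0.7393, -0.6869, 0.0000], ω = ẑ
J2: z=[0.9986, -0.0523, 0.0000] o=[0.0105, 0.1997, 0.3900] → [0.0160, 0.3048, 0.5024, 0.9986, -0.0523, 0.0000]
J3: z=[0.0082, 0.1562, -0.9877] o=[0.0451, 0.8606, 0.4948] → [-0.1838, 0.7263, 0.1134, 0.0082, 0.1562, -0.9877]
J4: z=[0.2425, -0.9585, -0.1496] o=[-0.6049, 0.7009, 0.4642] → [0.3694, 0.1043, -0.0693, 0.2425, -0.9585, -0.1496]
V = J·q̇ = [-0.0620, 0.5699, 0.4454, 0.6986, 0.2821, -0.4653]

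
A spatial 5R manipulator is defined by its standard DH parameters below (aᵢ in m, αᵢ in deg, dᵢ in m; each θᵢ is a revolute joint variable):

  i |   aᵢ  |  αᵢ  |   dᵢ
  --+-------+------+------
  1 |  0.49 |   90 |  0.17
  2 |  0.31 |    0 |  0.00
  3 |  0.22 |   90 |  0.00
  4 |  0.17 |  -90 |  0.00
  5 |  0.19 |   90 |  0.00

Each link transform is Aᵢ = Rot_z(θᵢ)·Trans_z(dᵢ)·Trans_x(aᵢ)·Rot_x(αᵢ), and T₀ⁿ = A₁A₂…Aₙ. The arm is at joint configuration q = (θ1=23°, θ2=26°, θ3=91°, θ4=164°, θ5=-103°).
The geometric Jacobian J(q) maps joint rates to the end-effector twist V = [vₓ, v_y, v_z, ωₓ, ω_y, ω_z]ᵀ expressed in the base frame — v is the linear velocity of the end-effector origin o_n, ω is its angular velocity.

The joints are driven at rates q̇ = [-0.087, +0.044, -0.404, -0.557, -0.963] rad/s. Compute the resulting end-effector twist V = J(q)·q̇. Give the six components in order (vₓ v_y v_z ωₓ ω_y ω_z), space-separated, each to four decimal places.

o_n = [0.8323, 0.3152, 0.4770]
J₁: ẑ×o_n = [-0.3152, 0.8323, 0.0000], ω = ẑ
J2: z=[0.3907, -0.9205, 0.0000] o=[0.4510, 0.1915, 0.1700] → [-0.2826, -0.1199, 0.3992, 0.3907, -0.9205, 0.0000]
J3: z=[0.3907, -0.9205, 0.0000] o=[0.7075, 0.3003, 0.3059] → [-0.1575, -0.0668, 0.1206, 0.3907, -0.9205, 0.0000]
J4: z=[0.8202, 0.3481, 0.4540] o=[0.6156, 0.2613, 0.5019] → [-0.0331, 0.1188, -0.0313, 0.8202, 0.3481, 0.4540]
J5: z=[-0.2604, 0.9337, -0.2456] o=[0.7022, 0.2472, 0.3563] → [0.1294, -0.0005, -0.1392, -0.2604, 0.9337, -0.2456]
V = J·q̇ = [-0.0275, -0.1164, 0.1203, -0.3467, -0.7617, -0.1034]

-0.0275 -0.1164 0.1203 -0.3467 -0.7617 -0.1034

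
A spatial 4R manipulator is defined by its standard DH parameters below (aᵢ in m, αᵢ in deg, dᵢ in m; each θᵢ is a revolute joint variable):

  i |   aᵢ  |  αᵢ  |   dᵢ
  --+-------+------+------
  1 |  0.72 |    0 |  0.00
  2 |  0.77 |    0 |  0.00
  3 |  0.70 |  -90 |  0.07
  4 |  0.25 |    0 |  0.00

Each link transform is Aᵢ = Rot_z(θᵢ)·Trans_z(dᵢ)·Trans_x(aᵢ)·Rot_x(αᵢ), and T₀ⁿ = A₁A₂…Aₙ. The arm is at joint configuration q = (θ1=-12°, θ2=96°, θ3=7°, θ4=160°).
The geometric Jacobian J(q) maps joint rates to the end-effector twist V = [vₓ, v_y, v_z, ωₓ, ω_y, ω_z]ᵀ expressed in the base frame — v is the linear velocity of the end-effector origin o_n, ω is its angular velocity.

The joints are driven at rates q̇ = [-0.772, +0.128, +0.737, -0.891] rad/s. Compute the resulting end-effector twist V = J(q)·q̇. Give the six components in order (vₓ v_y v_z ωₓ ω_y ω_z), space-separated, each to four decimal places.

0.3330 -0.5201 -0.2093 0.8909 0.0156 0.0930

o_n = [0.7766, 1.0811, -0.0155]
J₁: ẑ×o_n = [-1.0811, 0.7766, 0.0000], ω = ẑ
J2: z=[0.0000, 0.0000, 1.0000] o=[0.7043, -0.1497, 0.0000] → [-1.2308, 0.0724, 0.0000, 0.0000, 0.0000, 1.0000]
J3: z=[0.0000, 0.0000, 1.0000] o=[0.7848, 0.6161, 0.0000] → [-0.4650, -0.0081, 0.0000, 0.0000, 0.0000, 1.0000]
J4: z=[-0.9998, -0.0175, 0.0000] o=[0.7725, 1.3160, 0.0700] → [0.0015, -0.0855, 0.2349, -0.9998, -0.0175, 0.0000]
V = J·q̇ = [0.3330, -0.5201, -0.2093, 0.8909, 0.0156, 0.0930]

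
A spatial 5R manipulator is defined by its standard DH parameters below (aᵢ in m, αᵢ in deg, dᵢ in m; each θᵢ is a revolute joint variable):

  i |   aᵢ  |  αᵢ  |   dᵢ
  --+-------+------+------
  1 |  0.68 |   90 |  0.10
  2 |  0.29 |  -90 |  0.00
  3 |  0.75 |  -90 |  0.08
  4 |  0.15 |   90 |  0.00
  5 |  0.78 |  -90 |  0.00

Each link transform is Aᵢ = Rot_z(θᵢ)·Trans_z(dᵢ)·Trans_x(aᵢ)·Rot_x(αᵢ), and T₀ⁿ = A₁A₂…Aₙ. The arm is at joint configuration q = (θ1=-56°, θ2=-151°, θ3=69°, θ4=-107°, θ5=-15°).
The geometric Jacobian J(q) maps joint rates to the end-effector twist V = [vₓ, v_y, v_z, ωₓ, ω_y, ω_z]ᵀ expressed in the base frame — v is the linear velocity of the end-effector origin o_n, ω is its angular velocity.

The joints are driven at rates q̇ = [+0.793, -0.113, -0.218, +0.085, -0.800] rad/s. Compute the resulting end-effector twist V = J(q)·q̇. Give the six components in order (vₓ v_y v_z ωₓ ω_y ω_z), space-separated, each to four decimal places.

o_n = [0.6331, -0.2568, -1.0420]
J₁: ẑ×o_n = [0.2568, 0.6331, -0.0000], ω = ẑ
J2: z=[-0.8290, -0.5592, 0.0000] o=[0.3803, -0.5637, 0.1000] → [0.6386, -0.9467, -0.1131, -0.8290, -0.5592, 0.0000]
J3: z=[0.2711, -0.4019, -0.8746] o=[0.2384, -0.3535, -0.0406] → [0.4871, -0.0737, 0.1848, 0.2711, -0.4019, -0.8746]
J4: z=[0.7537, -0.4765, 0.4526] o=[0.7091, 0.2008, -0.2409] → [0.5889, 0.5694, -0.3811, 0.7537, -0.4765, 0.4526]
J5: z=[-0.6518, -0.6302, 0.4219] o=[0.7218, 0.1089, -0.3587] → [0.5849, -0.4828, 0.1824, -0.6518, -0.6302, 0.4219]
V = J·q̇ = [-0.3926, 1.0597, -0.2058, 0.6201, 0.6145, 0.6846]

-0.3926 1.0597 -0.2058 0.6201 0.6145 0.6846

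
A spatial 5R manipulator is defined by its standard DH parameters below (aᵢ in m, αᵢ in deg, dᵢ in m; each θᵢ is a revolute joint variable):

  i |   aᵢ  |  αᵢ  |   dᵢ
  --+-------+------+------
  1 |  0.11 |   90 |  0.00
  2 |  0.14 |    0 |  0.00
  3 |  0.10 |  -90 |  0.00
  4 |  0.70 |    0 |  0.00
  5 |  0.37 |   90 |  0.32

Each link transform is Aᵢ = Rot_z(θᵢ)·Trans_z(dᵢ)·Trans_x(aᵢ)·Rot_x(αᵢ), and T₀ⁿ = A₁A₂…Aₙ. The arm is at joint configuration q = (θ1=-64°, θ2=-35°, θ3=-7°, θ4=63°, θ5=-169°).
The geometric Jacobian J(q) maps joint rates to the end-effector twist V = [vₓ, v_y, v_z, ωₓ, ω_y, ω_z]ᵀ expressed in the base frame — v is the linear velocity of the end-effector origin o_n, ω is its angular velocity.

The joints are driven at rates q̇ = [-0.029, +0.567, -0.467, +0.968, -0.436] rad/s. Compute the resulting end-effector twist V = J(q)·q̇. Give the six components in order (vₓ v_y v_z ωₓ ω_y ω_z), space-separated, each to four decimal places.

o_n = [0.5362, -0.4878, -0.0538]
J₁: ẑ×o_n = [0.4878, 0.5362, -0.0000], ω = ẑ
J2: z=[-0.8988, -0.4384, 0.0000] o=[0.0482, -0.0989, 0.0000] → [0.0236, -0.0484, 0.5635, -0.8988, -0.4384, 0.0000]
J3: z=[-0.8988, -0.4384, 0.0000] o=[0.0985, -0.2019, -0.0803] → [-0.0116, 0.0238, 0.4488, -0.8988, -0.4384, 0.0000]
J4: z=[0.2933, -0.6014, 0.7431] o=[0.1311, -0.2687, -0.1472] → [0.1066, 0.2736, 0.1794, 0.2933, -0.6014, 0.7431]
J5: z=[0.2933, -0.6014, 0.7431] o=[0.7952, -0.2076, -0.3599] → [0.0242, -0.2823, -0.2380, 0.2933, -0.6014, 0.7431]
V = J·q̇ = [0.0973, 0.3339, 0.3873, 0.0662, -0.3638, 0.3664]

0.0973 0.3339 0.3873 0.0662 -0.3638 0.3664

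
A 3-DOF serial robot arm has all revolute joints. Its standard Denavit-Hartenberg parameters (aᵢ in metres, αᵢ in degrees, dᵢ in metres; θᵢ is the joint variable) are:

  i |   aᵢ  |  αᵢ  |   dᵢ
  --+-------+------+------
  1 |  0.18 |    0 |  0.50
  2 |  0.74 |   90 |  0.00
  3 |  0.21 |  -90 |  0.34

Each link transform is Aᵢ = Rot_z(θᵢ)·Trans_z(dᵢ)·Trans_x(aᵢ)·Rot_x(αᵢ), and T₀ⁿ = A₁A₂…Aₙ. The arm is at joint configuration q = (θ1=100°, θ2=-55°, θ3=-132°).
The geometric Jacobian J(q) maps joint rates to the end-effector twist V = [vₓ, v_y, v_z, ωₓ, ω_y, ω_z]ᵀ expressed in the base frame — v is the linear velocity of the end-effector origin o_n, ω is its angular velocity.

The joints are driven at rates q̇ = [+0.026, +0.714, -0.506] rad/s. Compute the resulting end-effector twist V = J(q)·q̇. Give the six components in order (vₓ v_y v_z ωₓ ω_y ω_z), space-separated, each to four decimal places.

-0.1962 0.4349 0.0711 -0.3578 0.3578 0.7400

o_n = [0.6331, 0.3607, 0.3439]
J₁: ẑ×o_n = [-0.3607, 0.6331, 0.0000], ω = ẑ
J2: z=[0.0000, 0.0000, 1.0000] o=[-0.0313, 0.1773, 0.5000] → [-0.1835, 0.6643, 0.0000, 0.0000, 0.0000, 1.0000]
J3: z=[0.7071, -0.7071, 0.0000] o=[0.4920, 0.7005, 0.5000] → [0.1104, 0.1104, -0.1405, 0.7071, -0.7071, 0.0000]
V = J·q̇ = [-0.1962, 0.4349, 0.0711, -0.3578, 0.3578, 0.7400]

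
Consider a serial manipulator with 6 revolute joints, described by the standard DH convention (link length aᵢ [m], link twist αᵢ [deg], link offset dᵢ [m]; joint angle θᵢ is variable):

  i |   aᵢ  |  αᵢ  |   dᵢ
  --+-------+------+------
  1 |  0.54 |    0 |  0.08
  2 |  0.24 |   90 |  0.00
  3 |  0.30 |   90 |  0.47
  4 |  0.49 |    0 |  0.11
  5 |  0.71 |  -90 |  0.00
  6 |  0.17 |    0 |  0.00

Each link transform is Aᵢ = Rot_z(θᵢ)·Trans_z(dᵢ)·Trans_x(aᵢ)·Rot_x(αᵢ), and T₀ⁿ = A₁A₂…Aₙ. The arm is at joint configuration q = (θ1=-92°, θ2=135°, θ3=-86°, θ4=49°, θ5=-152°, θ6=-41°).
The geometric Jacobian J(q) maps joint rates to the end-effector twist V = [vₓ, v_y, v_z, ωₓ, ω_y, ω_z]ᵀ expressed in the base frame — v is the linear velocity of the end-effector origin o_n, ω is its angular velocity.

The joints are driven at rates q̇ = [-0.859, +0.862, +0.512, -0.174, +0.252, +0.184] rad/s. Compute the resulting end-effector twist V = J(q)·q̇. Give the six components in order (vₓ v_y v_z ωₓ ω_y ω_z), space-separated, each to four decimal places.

-0.3344 0.2608 -0.2192 0.2732 -0.3887 -0.1813

o_n = [0.0328, -0.5229, -0.3673]
J₁: ẑ×o_n = [0.5229, 0.0328, -0.0000], ω = ẑ
J2: z=[0.0000, 0.0000, 1.0000] o=[-0.0188, -0.5397, 0.0800] → [-0.0167, 0.0517, 0.0000, 0.0000, 0.0000, 1.0000]
J3: z=[0.6820, -0.7314, 0.0000] o=[0.1567, -0.3760, 0.0800] → [0.3271, 0.3051, -0.1908, 0.6820, -0.7314, 0.0000]
J4: z=[-0.7296, -0.6803, -0.0698] o=[0.4925, -0.7055, -0.2193] → [0.1134, -0.0759, -0.4459, -0.7296, -0.6803, -0.0698]
J5: z=[-0.7296, -0.6803, -0.0698] o=[0.6809, -1.0355, -0.5476] → [-0.0869, 0.1768, -0.8148, -0.7296, -0.6803, -0.0698]
J6: z=[-0.1037, 0.2109, -0.9720] o=[0.2009, -0.5371, -0.3883] → [0.0182, 0.1656, 0.0340, -0.1037, 0.2109, -0.9720]
V = J·q̇ = [-0.3344, 0.2608, -0.2192, 0.2732, -0.3887, -0.1813]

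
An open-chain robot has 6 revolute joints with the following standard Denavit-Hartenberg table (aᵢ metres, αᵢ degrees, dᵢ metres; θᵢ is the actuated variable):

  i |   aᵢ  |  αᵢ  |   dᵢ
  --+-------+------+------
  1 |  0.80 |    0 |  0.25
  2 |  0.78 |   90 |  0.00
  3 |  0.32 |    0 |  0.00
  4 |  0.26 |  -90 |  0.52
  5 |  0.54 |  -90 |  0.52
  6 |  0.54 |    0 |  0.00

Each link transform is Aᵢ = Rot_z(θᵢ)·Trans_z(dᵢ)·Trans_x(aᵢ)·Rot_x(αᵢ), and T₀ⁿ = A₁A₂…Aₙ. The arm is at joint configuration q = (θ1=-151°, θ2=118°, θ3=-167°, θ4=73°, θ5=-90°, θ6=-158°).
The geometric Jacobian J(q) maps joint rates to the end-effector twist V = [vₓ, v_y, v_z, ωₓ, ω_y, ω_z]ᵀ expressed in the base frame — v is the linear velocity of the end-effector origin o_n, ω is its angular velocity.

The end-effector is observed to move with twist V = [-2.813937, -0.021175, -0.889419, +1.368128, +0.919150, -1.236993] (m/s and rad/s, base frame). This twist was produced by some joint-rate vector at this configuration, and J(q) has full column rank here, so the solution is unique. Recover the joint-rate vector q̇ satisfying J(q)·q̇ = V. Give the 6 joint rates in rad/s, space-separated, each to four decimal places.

o_n = [-0.0226, -1.4945, -0.1317]
J₁: ẑ×o_n = [1.4945, -0.0226, 0.0000], ω = ẑ
J2: z=[0.0000, 0.0000, 1.0000] o=[-0.6997, -0.3878, 0.2500] → [1.1066, 0.6771, -0.0000, 0.0000, 0.0000, 1.0000]
J3: z=[-0.5446, -0.8387, 0.0000] o=[-0.0455, -0.8127, 0.2500] → [0.3202, -0.2079, 0.3906, -0.5446, -0.8387, 0.0000]
J4: z=[-0.5446, -0.8387, 0.0000] o=[-0.3070, -0.6428, 0.1780] → [0.2598, -0.1687, 0.7024, -0.5446, -0.8387, 0.0000]
J5: z=[0.8366, -0.5433, -0.0698] o=[-0.6055, -1.0691, -0.0814] → [-0.0023, 0.0015, -0.0392, 0.8366, -0.5433, -0.0698]
J6: z=[-0.0585, 0.0380, -0.9976] o=[-0.4645, -1.8045, -0.1176] → [0.3087, -0.4417, -0.0349, -0.0585, 0.0380, -0.9976]
q̇ = J⁺·V = [-0.8950, -0.8040, -0.5830, -0.9330, 0.6130, -0.5060]

-0.8950 -0.8040 -0.5830 -0.9330 0.6130 -0.5060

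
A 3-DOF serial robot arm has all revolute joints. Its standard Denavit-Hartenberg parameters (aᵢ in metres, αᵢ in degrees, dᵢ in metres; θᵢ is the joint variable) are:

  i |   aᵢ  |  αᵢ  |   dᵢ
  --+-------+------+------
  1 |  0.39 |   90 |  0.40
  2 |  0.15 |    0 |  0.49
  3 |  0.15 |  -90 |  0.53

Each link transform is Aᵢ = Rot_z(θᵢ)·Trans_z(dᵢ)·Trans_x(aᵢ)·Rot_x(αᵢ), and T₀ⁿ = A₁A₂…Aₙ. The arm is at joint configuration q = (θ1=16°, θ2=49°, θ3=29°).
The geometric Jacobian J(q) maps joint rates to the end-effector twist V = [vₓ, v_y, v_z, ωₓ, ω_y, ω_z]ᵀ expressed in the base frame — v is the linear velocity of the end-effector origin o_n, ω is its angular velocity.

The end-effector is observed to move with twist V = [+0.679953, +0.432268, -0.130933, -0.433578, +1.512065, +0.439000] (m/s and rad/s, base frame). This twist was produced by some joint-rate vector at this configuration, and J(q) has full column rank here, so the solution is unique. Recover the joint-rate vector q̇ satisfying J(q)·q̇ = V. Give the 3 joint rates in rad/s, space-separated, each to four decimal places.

o_n = [0.7806, -0.8373, 0.6599]
J₁: ẑ×o_n = [0.8373, 0.7806, -0.0000], ω = ẑ
J2: z=[0.2756, -0.9613, 0.0000] o=[0.3749, 0.1075, 0.4000] → [-0.2499, -0.0716, 0.1296, 0.2756, -0.9613, 0.0000]
J3: z=[0.2756, -0.9613, 0.0000] o=[0.6046, -0.3364, 0.5132] → [-0.1410, -0.0404, 0.0312, 0.2756, -0.9613, 0.0000]
q̇ = J⁺·V = [0.4390, -0.8320, -0.7410]

0.4390 -0.8320 -0.7410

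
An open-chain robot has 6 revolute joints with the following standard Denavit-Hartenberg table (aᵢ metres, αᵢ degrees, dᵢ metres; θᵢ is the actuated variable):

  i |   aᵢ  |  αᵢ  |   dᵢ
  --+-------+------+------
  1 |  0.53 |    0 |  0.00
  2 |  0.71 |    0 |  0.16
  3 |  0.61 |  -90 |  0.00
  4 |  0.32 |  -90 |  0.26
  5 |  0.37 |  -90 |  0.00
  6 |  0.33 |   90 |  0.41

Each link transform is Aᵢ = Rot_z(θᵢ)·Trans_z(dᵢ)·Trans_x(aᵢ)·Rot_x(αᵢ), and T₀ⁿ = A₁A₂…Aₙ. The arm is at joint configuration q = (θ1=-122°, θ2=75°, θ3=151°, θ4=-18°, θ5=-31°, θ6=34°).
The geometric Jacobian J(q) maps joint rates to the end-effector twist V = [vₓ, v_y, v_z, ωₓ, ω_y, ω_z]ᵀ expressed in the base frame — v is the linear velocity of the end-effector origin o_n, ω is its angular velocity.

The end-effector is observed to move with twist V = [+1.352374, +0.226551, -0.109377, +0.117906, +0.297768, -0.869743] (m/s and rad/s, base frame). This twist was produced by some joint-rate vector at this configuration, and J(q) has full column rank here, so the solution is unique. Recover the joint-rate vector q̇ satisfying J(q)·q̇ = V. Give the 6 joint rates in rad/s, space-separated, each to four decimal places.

o_n = [-0.4125, 0.5090, 0.6701]
J₁: ẑ×o_n = [-0.5090, -0.4125, 0.0000], ω = ẑ
J2: z=[0.0000, 0.0000, 1.0000] o=[-0.2809, -0.4495, 0.0000] → [-0.9585, -0.1316, 0.0000, 0.0000, 0.0000, 1.0000]
J3: z=[0.0000, 0.0000, 1.0000] o=[0.2034, -0.9687, 0.1600] → [-1.4777, -0.6158, 0.0000, 0.0000, 0.0000, 1.0000]
J4: z=[-0.9703, -0.2419, 0.0000] o=[0.0558, -0.3768, 0.1600] → [-0.1234, 0.4950, -0.9728, -0.9703, -0.2419, 0.0000]
J5: z=[-0.0748, 0.2998, -0.9511] o=[-0.2701, -0.1444, 0.2589] → [0.7448, 0.1661, -0.0062, -0.0748, 0.2998, -0.9511]
J6: z=[0.7132, 0.6826, 0.1592] o=[-0.5280, 0.1021, 0.3569] → [0.1491, -0.2050, 0.2113, 0.7132, 0.6826, 0.1592]
q̇ = J⁺·V = [0.4360, -0.8460, -0.4350, 0.2130, 0.1040, 0.4660]

0.4360 -0.8460 -0.4350 0.2130 0.1040 0.4660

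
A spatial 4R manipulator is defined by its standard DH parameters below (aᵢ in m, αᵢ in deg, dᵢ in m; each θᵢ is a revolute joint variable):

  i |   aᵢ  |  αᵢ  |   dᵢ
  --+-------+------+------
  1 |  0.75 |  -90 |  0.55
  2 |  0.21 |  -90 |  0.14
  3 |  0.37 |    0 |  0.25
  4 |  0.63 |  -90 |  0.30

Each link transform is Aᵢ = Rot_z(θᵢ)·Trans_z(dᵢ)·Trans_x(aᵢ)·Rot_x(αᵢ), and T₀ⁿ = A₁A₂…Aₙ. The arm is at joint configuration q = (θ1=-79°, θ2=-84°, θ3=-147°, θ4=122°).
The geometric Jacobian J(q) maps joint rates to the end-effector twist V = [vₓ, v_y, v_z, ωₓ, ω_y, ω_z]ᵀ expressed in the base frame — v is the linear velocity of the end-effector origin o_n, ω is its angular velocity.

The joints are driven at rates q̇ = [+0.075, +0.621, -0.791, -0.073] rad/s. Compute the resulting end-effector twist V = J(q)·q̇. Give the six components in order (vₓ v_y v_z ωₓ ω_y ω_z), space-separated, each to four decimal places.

o_n = [0.8535, -1.2055, 0.9606]
J₁: ẑ×o_n = [1.2055, 0.8535, -0.0000], ω = ẑ
J2: z=[0.9816, 0.1908, 0.0000] o=[0.1431, -0.7362, 0.5500] → [0.0783, -0.4031, -0.5962, 0.9816, 0.1908, 0.0000]
J3: z=[0.1898, -0.9762, -0.1045] o=[0.2847, -0.7311, 0.7588] → [-0.2465, -0.0977, 0.4652, 0.1898, -0.9762, -0.1045]
J4: z=[0.1898, -0.9762, -0.1045] o=[0.5238, -0.9048, 0.4241] → [-0.5552, -0.1363, 0.2648, 0.1898, -0.9762, -0.1045]
V = J·q̇ = [0.3746, -0.0990, -0.7575, 0.4456, 0.9620, 0.1653]

0.3746 -0.0990 -0.7575 0.4456 0.9620 0.1653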